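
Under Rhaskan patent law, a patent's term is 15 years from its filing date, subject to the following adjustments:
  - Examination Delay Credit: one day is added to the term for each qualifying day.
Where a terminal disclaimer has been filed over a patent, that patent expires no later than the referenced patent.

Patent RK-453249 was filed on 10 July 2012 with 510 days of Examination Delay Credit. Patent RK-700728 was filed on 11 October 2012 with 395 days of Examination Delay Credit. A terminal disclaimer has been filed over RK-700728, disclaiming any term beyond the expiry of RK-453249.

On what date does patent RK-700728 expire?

Natural term of RK-700728:
  Base: filing + 15 years → 11 October 2027.
  Examination Delay Credit: +395 days → 9 November 2028.
Expiry of referenced patent RK-453249:
  Base: filing + 15 years → 10 July 2027.
  Examination Delay Credit: +510 days → 1 December 2028.
Terminal disclaimer: RK-700728 expires on the earlier of 9 November 2028 and 1 December 2028.

November 9, 2028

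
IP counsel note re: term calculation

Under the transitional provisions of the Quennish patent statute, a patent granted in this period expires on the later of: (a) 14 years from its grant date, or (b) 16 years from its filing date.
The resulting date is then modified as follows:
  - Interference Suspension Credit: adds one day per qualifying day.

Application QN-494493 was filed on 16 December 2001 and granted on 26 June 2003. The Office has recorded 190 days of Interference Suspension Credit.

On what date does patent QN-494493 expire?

(a) grant + 14 years → 26 June 2017.
(b) filing + 16 years → 16 December 2017.
Later of the two: 16 December 2017.
Interference Suspension Credit: +190 days → 24 June 2018.

2018-06-24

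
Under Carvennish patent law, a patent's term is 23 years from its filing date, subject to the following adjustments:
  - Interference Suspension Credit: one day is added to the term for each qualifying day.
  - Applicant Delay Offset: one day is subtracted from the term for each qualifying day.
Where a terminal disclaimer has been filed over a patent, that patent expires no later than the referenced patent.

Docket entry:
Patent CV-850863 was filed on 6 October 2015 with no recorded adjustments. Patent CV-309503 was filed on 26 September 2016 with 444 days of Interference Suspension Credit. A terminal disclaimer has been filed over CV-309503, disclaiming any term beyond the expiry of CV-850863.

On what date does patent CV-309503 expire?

October 6, 2038

Natural term of CV-309503:
  Base: filing + 23 years → 26 September 2039.
  Interference Suspension Credit: +444 days → 13 December 2040.
Expiry of referenced patent CV-850863:
  Base: filing + 23 years → 6 October 2038.
Terminal disclaimer: CV-309503 expires on the earlier of 13 December 2040 and 6 October 2038.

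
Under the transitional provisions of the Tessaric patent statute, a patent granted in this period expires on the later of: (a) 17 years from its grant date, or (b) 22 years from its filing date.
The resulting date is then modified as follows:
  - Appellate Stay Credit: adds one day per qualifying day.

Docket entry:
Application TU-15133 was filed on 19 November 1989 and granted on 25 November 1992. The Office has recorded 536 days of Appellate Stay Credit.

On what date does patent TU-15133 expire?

(a) grant + 17 years → 25 November 2009.
(b) filing + 22 years → 19 November 2011.
Later of the two: 19 November 2011.
Appellate Stay Credit: +536 days → 8 May 2013.

May 8, 2013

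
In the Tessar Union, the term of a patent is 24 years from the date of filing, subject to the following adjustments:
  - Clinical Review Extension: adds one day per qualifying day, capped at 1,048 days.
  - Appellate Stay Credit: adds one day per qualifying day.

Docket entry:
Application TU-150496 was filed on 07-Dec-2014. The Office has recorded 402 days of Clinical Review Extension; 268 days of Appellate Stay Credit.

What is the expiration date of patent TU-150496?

2040-10-07

Base term: filing date + 24 years → 7 December 2038.
Clinical Review Extension: 402 days (within the 1048-day cap) → +402 days → 13 January 2040.
Appellate Stay Credit: +268 days → 7 October 2040.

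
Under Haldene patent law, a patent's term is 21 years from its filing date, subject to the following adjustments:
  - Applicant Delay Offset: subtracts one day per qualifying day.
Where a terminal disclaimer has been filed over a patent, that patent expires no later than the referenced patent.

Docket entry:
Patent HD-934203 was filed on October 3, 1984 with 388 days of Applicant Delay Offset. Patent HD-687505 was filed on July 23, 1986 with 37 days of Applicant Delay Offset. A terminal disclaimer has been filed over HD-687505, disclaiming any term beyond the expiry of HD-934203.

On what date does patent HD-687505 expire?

September 10, 2004

Natural term of HD-687505:
  Base: filing + 21 years → 23 July 2007.
  Applicant Delay Offset: −37 days → 16 June 2007.
Expiry of referenced patent HD-934203:
  Base: filing + 21 years → 3 October 2005.
  Applicant Delay Offset: −388 days → 10 September 2004.
Terminal disclaimer: HD-687505 expires on the earlier of 16 June 2007 and 10 September 2004.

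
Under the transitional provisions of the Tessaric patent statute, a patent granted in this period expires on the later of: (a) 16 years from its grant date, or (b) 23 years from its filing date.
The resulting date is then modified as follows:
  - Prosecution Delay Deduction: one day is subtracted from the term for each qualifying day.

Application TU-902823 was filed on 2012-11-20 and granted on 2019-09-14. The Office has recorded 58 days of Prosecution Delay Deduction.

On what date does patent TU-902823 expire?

September 23, 2035

(a) grant + 16 years → 14 September 2035.
(b) filing + 23 years → 20 November 2035.
Later of the two: 20 November 2035.
Prosecution Delay Deduction: −58 days → 23 September 2035.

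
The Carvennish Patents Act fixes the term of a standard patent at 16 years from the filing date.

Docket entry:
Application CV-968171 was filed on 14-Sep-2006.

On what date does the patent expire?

Filing date + 16 years → 14 September 2022.

September 14, 2022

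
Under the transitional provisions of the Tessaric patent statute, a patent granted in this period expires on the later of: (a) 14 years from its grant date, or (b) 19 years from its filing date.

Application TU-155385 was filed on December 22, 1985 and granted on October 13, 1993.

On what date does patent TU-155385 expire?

October 13, 2007

(a) grant + 14 years → 13 October 2007.
(b) filing + 19 years → 22 December 2004.
Later of the two: 13 October 2007.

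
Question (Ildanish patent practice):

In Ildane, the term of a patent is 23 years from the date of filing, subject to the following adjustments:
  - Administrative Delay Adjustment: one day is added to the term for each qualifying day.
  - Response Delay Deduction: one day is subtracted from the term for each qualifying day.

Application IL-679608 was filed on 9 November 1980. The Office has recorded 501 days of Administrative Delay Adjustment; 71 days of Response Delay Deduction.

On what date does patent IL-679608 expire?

2005-01-12

Base term: filing date + 23 years → 9 November 2003.
Administrative Delay Adjustment: +501 days → 24 March 2005.
Response Delay Deduction: −71 days → 12 January 2005.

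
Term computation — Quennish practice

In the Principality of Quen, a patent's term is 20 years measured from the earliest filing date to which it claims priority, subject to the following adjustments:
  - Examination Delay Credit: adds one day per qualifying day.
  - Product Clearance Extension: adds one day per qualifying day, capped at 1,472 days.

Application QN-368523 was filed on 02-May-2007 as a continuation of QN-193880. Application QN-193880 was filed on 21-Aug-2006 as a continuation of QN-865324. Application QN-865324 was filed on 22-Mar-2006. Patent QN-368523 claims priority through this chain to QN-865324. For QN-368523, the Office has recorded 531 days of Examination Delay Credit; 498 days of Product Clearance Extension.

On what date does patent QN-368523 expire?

Earliest priority filing: 22 March 2006.
Base term: 22 March 2006 + 20 years → 22 March 2026.
Examination Delay Credit: +531 days → 4 September 2027.
Product Clearance Extension: 498 days (within the 1472-day cap) → +498 days → 14 January 2029.

2029-01-14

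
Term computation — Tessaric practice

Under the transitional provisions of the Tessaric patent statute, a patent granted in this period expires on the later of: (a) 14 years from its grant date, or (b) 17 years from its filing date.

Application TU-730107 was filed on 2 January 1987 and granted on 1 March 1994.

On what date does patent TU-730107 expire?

March 1, 2008

(a) grant + 14 years → 1 March 2008.
(b) filing + 17 years → 2 January 2004.
Later of the two: 1 March 2008.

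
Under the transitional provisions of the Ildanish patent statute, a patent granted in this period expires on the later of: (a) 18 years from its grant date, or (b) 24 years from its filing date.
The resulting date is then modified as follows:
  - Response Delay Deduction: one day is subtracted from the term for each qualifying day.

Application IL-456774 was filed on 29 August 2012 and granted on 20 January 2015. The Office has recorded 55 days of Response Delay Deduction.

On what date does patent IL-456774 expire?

2036-07-05

(a) grant + 18 years → 20 January 2033.
(b) filing + 24 years → 29 August 2036.
Later of the two: 29 August 2036.
Response Delay Deduction: −55 days → 5 July 2036.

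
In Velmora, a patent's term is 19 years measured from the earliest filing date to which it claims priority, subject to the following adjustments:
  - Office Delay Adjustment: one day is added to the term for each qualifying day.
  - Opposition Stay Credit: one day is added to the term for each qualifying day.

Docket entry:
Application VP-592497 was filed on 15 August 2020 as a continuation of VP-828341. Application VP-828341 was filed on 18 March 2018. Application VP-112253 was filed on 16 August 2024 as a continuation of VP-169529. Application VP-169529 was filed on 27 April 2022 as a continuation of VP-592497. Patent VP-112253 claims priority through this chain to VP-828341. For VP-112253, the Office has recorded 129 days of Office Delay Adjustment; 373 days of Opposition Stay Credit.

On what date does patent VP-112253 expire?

Earliest priority filing: 18 March 2018.
Base term: 18 March 2018 + 19 years → 18 March 2037.
Office Delay Adjustment: +129 days → 25 July 2037.
Opposition Stay Credit: +373 days → 2 August 2038.

August 2, 2038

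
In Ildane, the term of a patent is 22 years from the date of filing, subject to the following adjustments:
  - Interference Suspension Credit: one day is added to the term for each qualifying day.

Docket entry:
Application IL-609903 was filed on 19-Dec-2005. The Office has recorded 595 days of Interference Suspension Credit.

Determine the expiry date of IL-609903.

August 5, 2029

Base term: filing date + 22 years → 19 December 2027.
Interference Suspension Credit: +595 days → 5 August 2029.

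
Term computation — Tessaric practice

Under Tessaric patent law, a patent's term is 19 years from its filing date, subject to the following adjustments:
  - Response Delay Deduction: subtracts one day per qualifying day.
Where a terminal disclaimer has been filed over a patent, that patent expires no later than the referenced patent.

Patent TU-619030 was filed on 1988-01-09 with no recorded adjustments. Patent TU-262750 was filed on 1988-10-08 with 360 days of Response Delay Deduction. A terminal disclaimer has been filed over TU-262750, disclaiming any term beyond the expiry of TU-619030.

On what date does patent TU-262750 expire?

2006-10-13

Natural term of TU-262750:
  Base: filing + 19 years → 8 October 2007.
  Response Delay Deduction: −360 days → 13 October 2006.
Expiry of referenced patent TU-619030:
  Base: filing + 19 years → 9 January 2007.
Terminal disclaimer: TU-262750 expires on the earlier of 13 October 2006 and 9 January 2007.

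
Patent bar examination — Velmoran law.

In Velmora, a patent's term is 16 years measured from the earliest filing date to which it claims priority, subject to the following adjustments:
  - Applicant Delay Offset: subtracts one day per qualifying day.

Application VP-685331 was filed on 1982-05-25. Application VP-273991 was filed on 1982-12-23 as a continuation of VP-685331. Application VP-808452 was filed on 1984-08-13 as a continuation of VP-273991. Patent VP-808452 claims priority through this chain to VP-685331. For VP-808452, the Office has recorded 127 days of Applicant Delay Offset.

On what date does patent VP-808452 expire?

Earliest priority filing: 25 May 1982.
Base term: 25 May 1982 + 16 years → 25 May 1998.
Applicant Delay Offset: −127 days → 18 January 1998.

1998-01-18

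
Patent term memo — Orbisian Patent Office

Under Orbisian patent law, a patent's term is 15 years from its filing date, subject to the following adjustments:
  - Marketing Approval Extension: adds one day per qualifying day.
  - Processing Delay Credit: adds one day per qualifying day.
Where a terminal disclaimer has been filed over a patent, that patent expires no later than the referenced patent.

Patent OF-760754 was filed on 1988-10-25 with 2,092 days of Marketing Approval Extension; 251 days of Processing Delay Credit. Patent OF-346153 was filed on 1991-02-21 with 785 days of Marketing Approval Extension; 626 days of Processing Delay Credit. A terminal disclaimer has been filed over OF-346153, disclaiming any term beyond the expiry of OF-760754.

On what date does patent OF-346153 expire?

Natural term of OF-346153:
  Base: filing + 15 years → 21 February 2006.
  Marketing Approval Extension: +785 days → 16 April 2008.
  Processing Delay Credit: +626 days → 2 January 2010.
Expiry of referenced patent OF-760754:
  Base: filing + 15 years → 25 October 2003.
  Marketing Approval Extension: +2092 days → 17 July 2009.
  Processing Delay Credit: +251 days → 25 March 2010.
Terminal disclaimer: OF-346153 expires on the earlier of 2 January 2010 and 25 March 2010.

January 2, 2010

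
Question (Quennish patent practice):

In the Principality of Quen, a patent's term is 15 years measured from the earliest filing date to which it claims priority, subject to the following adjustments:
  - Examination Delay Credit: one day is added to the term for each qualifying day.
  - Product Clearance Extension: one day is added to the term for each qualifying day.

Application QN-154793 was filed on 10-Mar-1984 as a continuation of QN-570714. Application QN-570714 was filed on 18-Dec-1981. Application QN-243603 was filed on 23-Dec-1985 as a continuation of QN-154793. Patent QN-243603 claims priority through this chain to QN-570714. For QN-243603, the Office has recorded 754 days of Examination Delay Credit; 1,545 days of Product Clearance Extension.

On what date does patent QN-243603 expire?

April 5, 2003

Earliest priority filing: 18 December 1981.
Base term: 18 December 1981 + 15 years → 18 December 1996.
Examination Delay Credit: +754 days → 11 January 1999.
Product Clearance Extension: +1545 days → 5 April 2003.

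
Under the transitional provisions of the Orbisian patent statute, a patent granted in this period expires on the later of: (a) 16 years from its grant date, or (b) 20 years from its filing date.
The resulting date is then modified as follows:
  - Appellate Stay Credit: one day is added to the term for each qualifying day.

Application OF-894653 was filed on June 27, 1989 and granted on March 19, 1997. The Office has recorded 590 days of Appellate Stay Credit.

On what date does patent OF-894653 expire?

2014-10-30

(a) grant + 16 years → 19 March 2013.
(b) filing + 20 years → 27 June 2009.
Later of the two: 19 March 2013.
Appellate Stay Credit: +590 days → 30 October 2014.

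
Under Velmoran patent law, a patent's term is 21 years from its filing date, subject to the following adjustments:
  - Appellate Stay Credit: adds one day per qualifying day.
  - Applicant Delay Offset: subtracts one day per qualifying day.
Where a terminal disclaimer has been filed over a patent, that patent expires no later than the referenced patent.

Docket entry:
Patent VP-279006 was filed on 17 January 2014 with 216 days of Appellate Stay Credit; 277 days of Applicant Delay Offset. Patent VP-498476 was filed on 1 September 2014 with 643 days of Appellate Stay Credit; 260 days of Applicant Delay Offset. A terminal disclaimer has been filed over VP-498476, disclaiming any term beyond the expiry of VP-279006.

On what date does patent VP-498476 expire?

Natural term of VP-498476:
  Base: filing + 21 years → 1 September 2035.
  Appellate Stay Credit: +643 days → 5 June 2037.
  Applicant Delay Offset: −260 days → 18 September 2036.
Expiry of referenced patent VP-279006:
  Base: filing + 21 years → 17 January 2035.
  Appellate Stay Credit: +216 days → 21 August 2035.
  Applicant Delay Offset: −277 days → 17 November 2034.
Terminal disclaimer: VP-498476 expires on the earlier of 18 September 2036 and 17 November 2034.

2034-11-17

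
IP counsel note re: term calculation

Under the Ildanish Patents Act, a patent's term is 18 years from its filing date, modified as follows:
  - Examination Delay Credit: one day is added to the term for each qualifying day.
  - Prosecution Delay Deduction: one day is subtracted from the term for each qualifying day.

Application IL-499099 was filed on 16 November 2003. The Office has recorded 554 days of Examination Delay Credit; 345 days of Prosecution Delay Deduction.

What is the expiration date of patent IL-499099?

Base term: filing date + 18 years → 16 November 2021.
Examination Delay Credit: +554 days → 24 May 2023.
Prosecution Delay Deduction: −345 days → 13 June 2022.

2022-06-13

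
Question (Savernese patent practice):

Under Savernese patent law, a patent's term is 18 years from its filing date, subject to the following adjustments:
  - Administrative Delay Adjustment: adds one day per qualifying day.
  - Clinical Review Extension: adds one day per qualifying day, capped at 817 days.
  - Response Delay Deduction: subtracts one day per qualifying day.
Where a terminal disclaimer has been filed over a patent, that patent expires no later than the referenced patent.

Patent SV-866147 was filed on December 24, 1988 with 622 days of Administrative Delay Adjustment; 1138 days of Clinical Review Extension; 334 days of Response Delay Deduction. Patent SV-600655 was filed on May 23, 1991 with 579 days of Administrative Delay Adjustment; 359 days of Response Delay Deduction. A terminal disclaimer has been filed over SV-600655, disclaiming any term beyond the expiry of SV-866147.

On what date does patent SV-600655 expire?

Natural term of SV-600655:
  Base: filing + 18 years → 23 May 2009.
  Administrative Delay Adjustment: +579 days → 23 December 2010.
  Response Delay Deduction: −359 days → 29 December 2009.
Expiry of referenced patent SV-866147:
  Base: filing + 18 years → 24 December 2006.
  Administrative Delay Adjustment: +622 days → 6 September 2008.
  Clinical Review Extension: 1138 days claimed exceeds the 817-day cap, so +817 days → 2 December 2010.
  Response Delay Deduction: −334 days → 2 January 2010.
Terminal disclaimer: SV-600655 expires on the earlier of 29 December 2009 and 2 January 2010.

December 29, 2009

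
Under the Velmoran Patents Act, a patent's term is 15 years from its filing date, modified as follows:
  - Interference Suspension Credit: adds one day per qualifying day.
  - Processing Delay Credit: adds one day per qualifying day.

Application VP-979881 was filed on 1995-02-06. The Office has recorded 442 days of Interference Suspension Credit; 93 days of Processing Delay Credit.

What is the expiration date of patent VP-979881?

Base term: filing date + 15 years → 6 February 2010.
Interference Suspension Credit: +442 days → 24 April 2011.
Processing Delay Credit: +93 days → 26 July 2011.

2011-07-26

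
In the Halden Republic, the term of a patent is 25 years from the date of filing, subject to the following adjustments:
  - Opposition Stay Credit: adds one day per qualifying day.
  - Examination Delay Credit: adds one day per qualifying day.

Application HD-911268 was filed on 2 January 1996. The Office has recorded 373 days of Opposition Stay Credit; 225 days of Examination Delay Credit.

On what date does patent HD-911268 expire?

Base term: filing date + 25 years → 2 January 2021.
Opposition Stay Credit: +373 days → 10 January 2022.
Examination Delay Credit: +225 days → 23 August 2022.

August 23, 2022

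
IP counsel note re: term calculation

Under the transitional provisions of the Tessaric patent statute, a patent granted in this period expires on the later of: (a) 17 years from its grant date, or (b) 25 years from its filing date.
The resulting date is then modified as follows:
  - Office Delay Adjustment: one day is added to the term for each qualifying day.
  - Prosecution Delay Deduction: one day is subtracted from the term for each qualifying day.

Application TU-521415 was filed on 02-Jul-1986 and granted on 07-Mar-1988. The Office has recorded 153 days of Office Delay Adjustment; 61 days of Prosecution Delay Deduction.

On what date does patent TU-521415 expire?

October 2, 2011

(a) grant + 17 years → 7 March 2005.
(b) filing + 25 years → 2 July 2011.
Later of the two: 2 July 2011.
Office Delay Adjustment: +153 days → 2 December 2011.
Prosecution Delay Deduction: −61 days → 2 October 2011.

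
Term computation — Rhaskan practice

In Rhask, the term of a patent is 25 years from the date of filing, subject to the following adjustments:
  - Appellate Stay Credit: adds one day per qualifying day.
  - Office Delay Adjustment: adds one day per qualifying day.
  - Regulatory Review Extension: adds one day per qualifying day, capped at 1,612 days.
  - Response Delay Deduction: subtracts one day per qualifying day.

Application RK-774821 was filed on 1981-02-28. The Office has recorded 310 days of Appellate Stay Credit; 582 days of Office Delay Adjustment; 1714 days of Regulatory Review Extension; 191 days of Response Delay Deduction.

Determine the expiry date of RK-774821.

Base term: filing date + 25 years → 28 February 2006.
Appellate Stay Credit: +310 days → 4 January 2007.
Office Delay Adjustment: +582 days → 8 August 2008.
Regulatory Review Extension: 1714 days claimed exceeds the 1612-day cap, so +1612 days → 6 January 2013.
Response Delay Deduction: −191 days → 29 June 2012.

2012-06-29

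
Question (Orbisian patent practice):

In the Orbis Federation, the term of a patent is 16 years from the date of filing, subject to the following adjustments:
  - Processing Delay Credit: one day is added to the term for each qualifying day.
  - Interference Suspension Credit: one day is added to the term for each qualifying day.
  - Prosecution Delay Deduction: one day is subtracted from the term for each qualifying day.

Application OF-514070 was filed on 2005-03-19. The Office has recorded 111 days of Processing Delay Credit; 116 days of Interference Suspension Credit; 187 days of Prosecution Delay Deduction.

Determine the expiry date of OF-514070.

2021-04-28

Base term: filing date + 16 years → 19 March 2021.
Processing Delay Credit: +111 days → 8 July 2021.
Interference Suspension Credit: +116 days → 1 November 2021.
Prosecution Delay Deduction: −187 days → 28 April 2021.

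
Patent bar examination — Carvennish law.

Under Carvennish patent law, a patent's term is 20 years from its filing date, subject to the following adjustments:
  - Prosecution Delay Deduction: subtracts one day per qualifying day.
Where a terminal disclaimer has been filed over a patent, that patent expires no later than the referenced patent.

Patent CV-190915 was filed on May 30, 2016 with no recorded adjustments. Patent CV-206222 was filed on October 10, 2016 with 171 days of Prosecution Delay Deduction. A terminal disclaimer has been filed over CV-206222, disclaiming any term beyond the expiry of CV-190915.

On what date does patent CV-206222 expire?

Natural term of CV-206222:
  Base: filing + 20 years → 10 October 2036.
  Prosecution Delay Deduction: −171 days → 22 April 2036.
Expiry of referenced patent CV-190915:
  Base: filing + 20 years → 30 May 2036.
Terminal disclaimer: CV-206222 expires on the earlier of 22 April 2036 and 30 May 2036.

2036-04-22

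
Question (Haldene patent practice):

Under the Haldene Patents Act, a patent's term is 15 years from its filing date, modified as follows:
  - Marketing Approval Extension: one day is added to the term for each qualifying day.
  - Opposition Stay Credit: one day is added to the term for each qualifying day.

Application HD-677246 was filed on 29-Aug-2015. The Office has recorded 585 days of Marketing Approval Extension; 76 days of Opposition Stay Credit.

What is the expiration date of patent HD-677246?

Base term: filing date + 15 years → 29 August 2030.
Marketing Approval Extension: +585 days → 5 April 2032.
Opposition Stay Credit: +76 days → 20 June 2032.

2032-06-20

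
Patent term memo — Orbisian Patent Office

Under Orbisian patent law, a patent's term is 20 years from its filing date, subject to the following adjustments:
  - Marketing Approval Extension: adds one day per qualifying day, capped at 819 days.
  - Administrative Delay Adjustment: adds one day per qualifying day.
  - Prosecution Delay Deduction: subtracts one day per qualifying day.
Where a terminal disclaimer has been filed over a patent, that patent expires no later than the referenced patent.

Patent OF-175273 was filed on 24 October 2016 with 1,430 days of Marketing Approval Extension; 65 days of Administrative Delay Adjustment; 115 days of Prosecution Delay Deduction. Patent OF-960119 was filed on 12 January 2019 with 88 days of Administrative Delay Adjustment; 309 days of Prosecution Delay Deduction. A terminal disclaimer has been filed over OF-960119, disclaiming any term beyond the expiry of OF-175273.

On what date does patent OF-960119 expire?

2038-06-05

Natural term of OF-960119:
  Base: filing + 20 years → 12 January 2039.
  Administrative Delay Adjustment: +88 days → 10 April 2039.
  Prosecution Delay Deduction: −309 days → 5 June 2038.
Expiry of referenced patent OF-175273:
  Base: filing + 20 years → 24 October 2036.
  Marketing Approval Extension: 1430 days claimed exceeds the 819-day cap, so +819 days → 21 January 2039.
  Administrative Delay Adjustment: +65 days → 27 March 2039.
  Prosecution Delay Deduction: −115 days → 2 December 2038.
Terminal disclaimer: OF-960119 expires on the earlier of 5 June 2038 and 2 December 2038.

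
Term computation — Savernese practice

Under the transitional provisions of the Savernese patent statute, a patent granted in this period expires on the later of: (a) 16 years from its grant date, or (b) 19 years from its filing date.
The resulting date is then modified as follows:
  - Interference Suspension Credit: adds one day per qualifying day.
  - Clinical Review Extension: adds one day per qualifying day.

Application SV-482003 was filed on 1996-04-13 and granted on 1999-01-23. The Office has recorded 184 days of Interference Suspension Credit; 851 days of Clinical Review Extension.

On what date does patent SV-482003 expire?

(a) grant + 16 years → 23 January 2015.
(b) filing + 19 years → 13 April 2015.
Later of the two: 13 April 2015.
Interference Suspension Credit: +184 days → 14 October 2015.
Clinical Review Extension: +851 days → 11 February 2018.

2018-02-11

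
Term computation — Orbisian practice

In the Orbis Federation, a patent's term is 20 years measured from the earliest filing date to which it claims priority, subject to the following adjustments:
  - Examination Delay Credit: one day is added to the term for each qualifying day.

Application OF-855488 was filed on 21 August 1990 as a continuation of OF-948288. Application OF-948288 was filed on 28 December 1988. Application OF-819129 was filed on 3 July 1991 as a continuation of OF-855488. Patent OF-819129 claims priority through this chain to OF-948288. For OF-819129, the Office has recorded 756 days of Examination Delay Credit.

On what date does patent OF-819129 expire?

Earliest priority filing: 28 December 1988.
Base term: 28 December 1988 + 20 years → 28 December 2008.
Examination Delay Credit: +756 days → 23 January 2011.

2011-01-23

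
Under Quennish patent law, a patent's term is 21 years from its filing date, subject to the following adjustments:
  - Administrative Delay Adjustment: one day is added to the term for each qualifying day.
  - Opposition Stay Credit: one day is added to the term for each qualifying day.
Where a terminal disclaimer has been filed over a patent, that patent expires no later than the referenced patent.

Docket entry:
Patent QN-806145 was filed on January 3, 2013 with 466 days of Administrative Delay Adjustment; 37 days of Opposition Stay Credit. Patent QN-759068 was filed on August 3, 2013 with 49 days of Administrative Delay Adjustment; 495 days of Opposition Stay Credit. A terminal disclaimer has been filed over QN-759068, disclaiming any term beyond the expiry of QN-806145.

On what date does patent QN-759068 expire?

Natural term of QN-759068:
  Base: filing + 21 years → 3 August 2034.
  Administrative Delay Adjustment: +49 days → 21 September 2034.
  Opposition Stay Credit: +495 days → 29 January 2036.
Expiry of referenced patent QN-806145:
  Base: filing + 21 years → 3 January 2034.
  Administrative Delay Adjustment: +466 days → 14 April 2035.
  Opposition Stay Credit: +37 days → 21 May 2035.
Terminal disclaimer: QN-759068 expires on the earlier of 29 January 2036 and 21 May 2035.

May 21, 2035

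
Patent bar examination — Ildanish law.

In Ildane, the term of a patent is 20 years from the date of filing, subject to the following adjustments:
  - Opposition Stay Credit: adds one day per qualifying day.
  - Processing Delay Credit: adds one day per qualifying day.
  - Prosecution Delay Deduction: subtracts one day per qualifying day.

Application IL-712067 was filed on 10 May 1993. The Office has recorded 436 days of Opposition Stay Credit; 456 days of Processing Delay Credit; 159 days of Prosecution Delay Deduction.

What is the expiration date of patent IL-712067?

2015-05-13

Base term: filing date + 20 years → 10 May 2013.
Opposition Stay Credit: +436 days → 20 July 2014.
Processing Delay Credit: +456 days → 19 October 2015.
Prosecution Delay Deduction: −159 days → 13 May 2015.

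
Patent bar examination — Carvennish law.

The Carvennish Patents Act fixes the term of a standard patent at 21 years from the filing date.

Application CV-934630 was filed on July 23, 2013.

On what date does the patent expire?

Filing date + 21 years → 23 July 2034.

July 23, 2034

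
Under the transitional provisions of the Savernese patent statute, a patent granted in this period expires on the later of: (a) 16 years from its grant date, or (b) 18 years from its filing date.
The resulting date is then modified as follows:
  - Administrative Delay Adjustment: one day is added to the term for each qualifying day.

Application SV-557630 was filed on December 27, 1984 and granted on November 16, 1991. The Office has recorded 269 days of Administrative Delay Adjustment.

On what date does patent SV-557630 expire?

(a) grant + 16 years → 16 November 2007.
(b) filing + 18 years → 27 December 2002.
Later of the two: 16 November 2007.
Administrative Delay Adjustment: +269 days → 11 August 2008.

August 11, 2008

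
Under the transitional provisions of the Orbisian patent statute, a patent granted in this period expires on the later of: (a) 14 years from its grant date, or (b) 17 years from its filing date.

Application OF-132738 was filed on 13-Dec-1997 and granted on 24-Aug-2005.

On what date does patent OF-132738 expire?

(a) grant + 14 years → 24 August 2019.
(b) filing + 17 years → 13 December 2014.
Later of the two: 24 August 2019.

2019-08-24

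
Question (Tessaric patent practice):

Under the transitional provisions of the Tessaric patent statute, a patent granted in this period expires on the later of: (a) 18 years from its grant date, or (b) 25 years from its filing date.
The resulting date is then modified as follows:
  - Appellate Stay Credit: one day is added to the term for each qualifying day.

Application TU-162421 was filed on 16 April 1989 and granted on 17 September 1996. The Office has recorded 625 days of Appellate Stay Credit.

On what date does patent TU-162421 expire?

June 3, 2016

(a) grant + 18 years → 17 September 2014.
(b) filing + 25 years → 16 April 2014.
Later of the two: 17 September 2014.
Appellate Stay Credit: +625 days → 3 June 2016.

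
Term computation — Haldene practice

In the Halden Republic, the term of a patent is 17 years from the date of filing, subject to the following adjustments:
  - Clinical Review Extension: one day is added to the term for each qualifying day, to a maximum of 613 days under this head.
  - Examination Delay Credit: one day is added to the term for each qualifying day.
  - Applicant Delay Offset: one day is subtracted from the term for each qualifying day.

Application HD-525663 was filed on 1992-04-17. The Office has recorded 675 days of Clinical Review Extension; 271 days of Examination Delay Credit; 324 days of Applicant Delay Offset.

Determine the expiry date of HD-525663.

Base term: filing date + 17 years → 17 April 2009.
Clinical Review Extension: 675 days claimed exceeds the 613-day cap, so +613 days → 21 December 2010.
Examination Delay Credit: +271 days → 18 September 2011.
Applicant Delay Offset: −324 days → 29 October 2010.

2010-10-29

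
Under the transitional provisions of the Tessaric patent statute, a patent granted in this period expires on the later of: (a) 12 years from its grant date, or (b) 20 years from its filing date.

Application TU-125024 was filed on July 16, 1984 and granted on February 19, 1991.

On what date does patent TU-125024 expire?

2004-07-16

(a) grant + 12 years → 19 February 2003.
(b) filing + 20 years → 16 July 2004.
Later of the two: 16 July 2004.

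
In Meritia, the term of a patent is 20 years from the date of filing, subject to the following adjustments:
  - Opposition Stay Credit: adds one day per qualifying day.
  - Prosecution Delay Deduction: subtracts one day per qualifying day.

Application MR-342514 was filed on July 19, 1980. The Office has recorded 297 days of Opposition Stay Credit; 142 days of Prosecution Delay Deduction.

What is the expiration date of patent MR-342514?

2000-12-21

Base term: filing date + 20 years → 19 July 2000.
Opposition Stay Credit: +297 days → 12 May 2001.
Prosecution Delay Deduction: −142 days → 21 December 2000.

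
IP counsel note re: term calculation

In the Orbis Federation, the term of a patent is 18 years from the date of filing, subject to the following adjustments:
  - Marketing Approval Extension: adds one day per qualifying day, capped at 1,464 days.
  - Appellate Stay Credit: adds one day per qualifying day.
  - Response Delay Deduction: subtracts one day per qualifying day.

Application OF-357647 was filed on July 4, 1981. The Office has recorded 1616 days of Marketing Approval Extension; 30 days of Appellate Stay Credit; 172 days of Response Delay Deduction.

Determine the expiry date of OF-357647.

February 15, 2003

Base term: filing date + 18 years → 4 July 1999.
Marketing Approval Extension: 1616 days claimed exceeds the 1464-day cap, so +1464 days → 7 July 2003.
Appellate Stay Credit: +30 days → 6 August 2003.
Response Delay Deduction: −172 days → 15 February 2003.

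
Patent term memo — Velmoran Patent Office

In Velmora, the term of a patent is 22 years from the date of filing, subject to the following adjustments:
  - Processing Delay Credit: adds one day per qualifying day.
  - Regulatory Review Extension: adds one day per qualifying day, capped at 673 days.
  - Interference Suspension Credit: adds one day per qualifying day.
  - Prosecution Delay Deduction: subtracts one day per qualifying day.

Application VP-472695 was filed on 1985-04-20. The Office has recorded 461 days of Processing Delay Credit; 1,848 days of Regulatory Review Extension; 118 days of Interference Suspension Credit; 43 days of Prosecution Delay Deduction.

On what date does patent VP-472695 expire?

August 11, 2010

Base term: filing date + 22 years → 20 April 2007.
Processing Delay Credit: +461 days → 24 July 2008.
Regulatory Review Extension: 1848 days claimed exceeds the 673-day cap, so +673 days → 28 May 2010.
Interference Suspension Credit: +118 days → 23 September 2010.
Prosecution Delay Deduction: −43 days → 11 August 2010.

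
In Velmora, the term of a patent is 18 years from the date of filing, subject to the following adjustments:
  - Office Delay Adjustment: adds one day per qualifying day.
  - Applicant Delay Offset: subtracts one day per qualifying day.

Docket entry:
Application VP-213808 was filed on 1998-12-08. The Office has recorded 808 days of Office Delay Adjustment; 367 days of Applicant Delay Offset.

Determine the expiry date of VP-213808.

2018-02-22

Base term: filing date + 18 years → 8 December 2016.
Office Delay Adjustment: +808 days → 24 February 2019.
Applicant Delay Offset: −367 days → 22 February 2018.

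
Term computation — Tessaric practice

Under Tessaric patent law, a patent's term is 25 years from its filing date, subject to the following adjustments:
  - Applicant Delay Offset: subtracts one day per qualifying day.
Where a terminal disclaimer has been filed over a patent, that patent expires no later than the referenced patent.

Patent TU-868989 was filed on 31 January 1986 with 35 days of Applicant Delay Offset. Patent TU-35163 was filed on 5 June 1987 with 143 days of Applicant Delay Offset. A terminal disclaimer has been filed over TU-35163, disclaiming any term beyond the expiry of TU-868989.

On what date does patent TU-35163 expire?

Natural term of TU-35163:
  Base: filing + 25 years → 5 June 2012.
  Applicant Delay Offset: −143 days → 14 January 2012.
Expiry of referenced patent TU-868989:
  Base: filing + 25 years → 31 January 2011.
  Applicant Delay Offset: −35 days → 27 December 2010.
Terminal disclaimer: TU-35163 expires on the earlier of 14 January 2012 and 27 December 2010.

December 27, 2010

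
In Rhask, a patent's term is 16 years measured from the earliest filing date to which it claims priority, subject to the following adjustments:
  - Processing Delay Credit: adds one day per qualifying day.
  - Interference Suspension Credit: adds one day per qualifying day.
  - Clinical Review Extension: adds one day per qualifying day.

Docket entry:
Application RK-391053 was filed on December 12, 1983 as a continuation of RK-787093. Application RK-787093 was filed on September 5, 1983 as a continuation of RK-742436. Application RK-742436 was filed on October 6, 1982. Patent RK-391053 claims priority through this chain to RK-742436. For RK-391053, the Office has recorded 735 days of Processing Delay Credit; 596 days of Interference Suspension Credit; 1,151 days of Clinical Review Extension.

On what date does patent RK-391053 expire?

Earliest priority filing: 6 October 1982.
Base term: 6 October 1982 + 16 years → 6 October 1998.
Processing Delay Credit: +735 days → 10 October 2000.
Interference Suspension Credit: +596 days → 29 May 2002.
Clinical Review Extension: +1151 days → 23 July 2005.

2005-07-23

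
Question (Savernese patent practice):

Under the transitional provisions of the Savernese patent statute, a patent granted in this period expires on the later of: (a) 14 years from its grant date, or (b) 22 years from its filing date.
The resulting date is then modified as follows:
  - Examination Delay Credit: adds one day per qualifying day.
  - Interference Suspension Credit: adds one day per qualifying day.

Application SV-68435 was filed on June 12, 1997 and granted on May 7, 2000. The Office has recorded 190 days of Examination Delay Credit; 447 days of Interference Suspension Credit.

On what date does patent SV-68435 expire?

(a) grant + 14 years → 7 May 2014.
(b) filing + 22 years → 12 June 2019.
Later of the two: 12 June 2019.
Examination Delay Credit: +190 days → 19 December 2019.
Interference Suspension Credit: +447 days → 10 March 2021.

March 10, 2021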